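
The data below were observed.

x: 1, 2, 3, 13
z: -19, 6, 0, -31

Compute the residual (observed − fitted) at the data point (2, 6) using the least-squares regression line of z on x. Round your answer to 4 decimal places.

11.0404

n = 4, Σx = 19, Σy = -44, Σxy = -410, Σx² = 183
Sxx = Σx² − (Σx)²/n = 183 − 90.25 = 92.75
Sxy = Σxy − (Σx)(Σy)/n = -410 − (-209) = -201
b = Sxy/Sxx = -201/92.75 = -2.167116
a = ȳ − b·x̄ = -11 − (-2.167116)·4.75 = -0.706199
ŷ(2) = -0.706199 + (-2.167116)·2 = -5.040431
residual = y − ŷ = 6 − (-5.040431) = 11.040431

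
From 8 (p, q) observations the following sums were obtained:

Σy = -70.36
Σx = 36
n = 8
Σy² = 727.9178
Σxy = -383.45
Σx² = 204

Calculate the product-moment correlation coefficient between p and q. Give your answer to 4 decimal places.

Sxx = Σx² − (Σx)²/n = 204 − 162 = 42
Sxy = Σxy − (Σx)(Σy)/n = -383.45 − (-316.62) = -66.83
Syy = Σy² − (Σy)²/n = 727.9178 − 618.8162 = 109.1016
r = Sxy/√(Sxx·Syy) = -66.83/√(4582.2672) = -66.83/67.692446 = -0.987259

-0.9873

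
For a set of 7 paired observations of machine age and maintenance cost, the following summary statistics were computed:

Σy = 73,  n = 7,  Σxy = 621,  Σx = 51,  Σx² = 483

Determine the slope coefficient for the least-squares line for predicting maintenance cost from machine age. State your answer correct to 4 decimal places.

0.8000

Sxx = Σx² − (Σx)²/n = 483 − 371.571429 = 111.428571
Sxy = Σxy − (Σx)(Σy)/n = 621 − 531.857143 = 89.142857
b = Sxy/Sxx = 89.142857/111.428571 = 0.8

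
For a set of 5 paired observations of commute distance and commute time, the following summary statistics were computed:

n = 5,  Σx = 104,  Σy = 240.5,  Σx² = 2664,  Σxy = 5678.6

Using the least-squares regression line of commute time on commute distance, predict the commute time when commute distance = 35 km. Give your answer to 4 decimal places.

Sxx = Σx² − (Σx)²/n = 2664 − 2163.2 = 500.8
Sxy = Σxy − (Σx)(Σy)/n = 5678.6 − 5002.4 = 676.2
b = Sxy/Sxx = 676.2/500.8 = 1.350240
a = ȳ − b·x̄ = 48.1 − 1.350240·20.8 = 20.015016
ŷ(35) = a + b·35 = 20.015016 + 1.350240·35 = 67.273403

67.2734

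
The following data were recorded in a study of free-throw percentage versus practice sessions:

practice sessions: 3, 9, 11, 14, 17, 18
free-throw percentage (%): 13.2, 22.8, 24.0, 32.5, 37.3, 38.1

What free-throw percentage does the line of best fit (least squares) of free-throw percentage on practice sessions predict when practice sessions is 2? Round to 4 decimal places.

n = 6, Σx = 72, Σy = 167.9, Σxy = 2283.7, Σx² = 1020
Sxx = Σx² − (Σx)²/n = 1020 − 864 = 156
Sxy = Σxy − (Σx)(Σy)/n = 2283.7 − 2014.8 = 268.9
b = Sxy/Sxx = 268.9/156 = 1.723718
a = ȳ − b·x̄ = 27.983333 − 1.723718·12 = 7.298718
ŷ(2) = a + b·2 = 7.298718 + 1.723718·2 = 10.746154

10.7462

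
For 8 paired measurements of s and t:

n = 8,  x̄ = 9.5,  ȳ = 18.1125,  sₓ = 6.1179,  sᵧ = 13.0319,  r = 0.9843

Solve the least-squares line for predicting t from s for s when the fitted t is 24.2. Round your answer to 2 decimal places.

12.40

b = r · sᵧ/sₓ = 0.9843 · 13.0319/6.1179 = 2.096683
a = ȳ − b·x̄ = 18.1125 − 2.096683·9.5 = -1.805992
Set a + b·x = 24.2: x = (24.2 − (-1.805992)) / 2.096683 = 12.403395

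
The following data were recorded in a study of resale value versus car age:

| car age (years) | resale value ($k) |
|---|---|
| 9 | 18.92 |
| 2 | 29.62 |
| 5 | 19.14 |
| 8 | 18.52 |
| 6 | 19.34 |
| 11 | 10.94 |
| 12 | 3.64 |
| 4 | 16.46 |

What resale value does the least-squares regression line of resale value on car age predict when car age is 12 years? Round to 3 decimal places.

8.236

n = 8, Σx = 57, Σy = 136.58, Σxy = 819.28, Σx² = 491
Sxx = Σx² − (Σx)²/n = 491 − 406.125 = 84.875
Sxy = Σxy − (Σx)(Σy)/n = 819.28 − 973.1325 = -153.8525
b = Sxy/Sxx = -153.8525/84.875 = -1.812695
a = ȳ − b·x̄ = 17.0725 − (-1.812695)·7.125 = 29.987953
ŷ(12) = a + b·12 = 29.987953 + (-1.812695)·12 = 8.235611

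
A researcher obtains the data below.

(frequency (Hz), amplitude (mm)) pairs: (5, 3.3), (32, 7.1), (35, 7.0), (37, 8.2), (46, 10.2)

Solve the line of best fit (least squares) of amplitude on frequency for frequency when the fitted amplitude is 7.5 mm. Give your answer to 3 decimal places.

33.141

n = 5, Σx = 155, Σy = 35.8, Σxy = 1261.3, Σx² = 5759
Sxx = Σx² − (Σx)²/n = 5759 − 4805 = 954
Sxy = Σxy − (Σx)(Σy)/n = 1261.3 − 1109.8 = 151.5
b = Sxy/Sxx = 151.5/954 = 0.158805
a = ȳ − b·x̄ = 7.16 − 0.158805·31 = 2.237044
Set a + b·x = 7.5: x = (7.5 − 2.237044) / 0.158805 = 33.140990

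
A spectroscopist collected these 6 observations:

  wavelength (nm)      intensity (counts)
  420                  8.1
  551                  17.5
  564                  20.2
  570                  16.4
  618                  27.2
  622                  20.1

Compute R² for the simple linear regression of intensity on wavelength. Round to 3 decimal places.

n = 6, Σx = 3345, Σy = 109.5, Σxy = 63097.1, Σx² = 1891805, Σy² = 2192.71
Sxx = Σx² − (Σx)²/n = 1891805 − 1864837.5 = 26967.5
Sxy = Σxy − (Σx)(Σy)/n = 63097.1 − 61046.25 = 2050.85
Syy = Σy² − (Σy)²/n = 2192.71 − 1998.375 = 194.335
R² = Sxy²/(Sxx·Syy) = (2050.85)²/(26967.5·194.335) = 0.802557

0.803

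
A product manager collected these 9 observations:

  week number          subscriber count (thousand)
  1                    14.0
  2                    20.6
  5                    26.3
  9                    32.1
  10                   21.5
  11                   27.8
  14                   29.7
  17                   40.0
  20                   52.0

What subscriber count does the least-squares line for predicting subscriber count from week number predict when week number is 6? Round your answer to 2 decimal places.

n = 9, Σx = 89, Σy = 264, Σxy = 3132.2, Σx² = 1217
Sxx = Σx² − (Σx)²/n = 1217 − 880.111111 = 336.888889
Sxy = Σxy − (Σx)(Σy)/n = 3132.2 − 2610.666667 = 521.533333
b = Sxy/Sxx = 521.533333/336.888889 = 1.548087
a = ȳ − b·x̄ = 29.333333 − 1.548087·9.888889 = 14.024472
ŷ(6) = a + b·6 = 14.024472 + 1.548087·6 = 23.312995

23.31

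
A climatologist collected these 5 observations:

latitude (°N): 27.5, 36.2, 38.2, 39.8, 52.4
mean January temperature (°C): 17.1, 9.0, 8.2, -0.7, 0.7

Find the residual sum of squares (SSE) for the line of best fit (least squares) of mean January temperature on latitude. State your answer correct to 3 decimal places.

64.340

n = 5, Σx = 194.1, Σy = 34.3, Σxy = 1118.11, Σx² = 7855.73, Σy² = 441.63
Sxx = Σx² − (Σx)²/n = 7855.73 − 7534.962 = 320.768
Sxy = Σxy − (Σx)(Σy)/n = 1118.11 − 1331.526 = -213.416
Syy = Σy² − (Σy)²/n = 441.63 − 235.298 = 206.332
b = Sxy/Sxx = -213.416/320.768 = -0.665328
SSE = Syy − b·Sxy = 206.332 − (-0.665328)·(-213.416) = 64.340314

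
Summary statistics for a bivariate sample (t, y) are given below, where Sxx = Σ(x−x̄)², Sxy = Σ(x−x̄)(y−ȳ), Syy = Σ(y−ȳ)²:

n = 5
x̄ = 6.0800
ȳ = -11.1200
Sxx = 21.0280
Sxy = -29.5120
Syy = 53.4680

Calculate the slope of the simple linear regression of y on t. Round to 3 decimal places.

b = Sxy/Sxx = -29.512/21.028 = -1.403462

-1.403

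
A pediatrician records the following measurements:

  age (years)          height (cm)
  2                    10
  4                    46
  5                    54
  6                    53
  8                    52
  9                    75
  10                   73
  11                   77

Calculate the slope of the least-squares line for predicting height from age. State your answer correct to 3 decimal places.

6.316

n = 8, Σx = 55, Σy = 440, Σxy = 3460, Σx² = 447
Sxx = Σx² − (Σx)²/n = 447 − 378.125 = 68.875
Sxy = Σxy − (Σx)(Σy)/n = 3460 − 3025 = 435
b = Sxy/Sxx = 435/68.875 = 6.315789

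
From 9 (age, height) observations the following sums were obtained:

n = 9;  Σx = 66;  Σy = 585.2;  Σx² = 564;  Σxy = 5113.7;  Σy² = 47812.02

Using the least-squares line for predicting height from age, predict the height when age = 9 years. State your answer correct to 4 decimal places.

Sxx = Σx² − (Σx)²/n = 564 − 484 = 80
Sxy = Σxy − (Σx)(Σy)/n = 5113.7 − 4291.466667 = 822.233333
b = Sxy/Sxx = 822.233333/80 = 10.277917
a = ȳ − b·x̄ = 65.022222 − 10.277917·7.333333 = -10.349167
ŷ(9) = a + b·9 = -10.349167 + 10.277917·9 = 82.152083

82.1521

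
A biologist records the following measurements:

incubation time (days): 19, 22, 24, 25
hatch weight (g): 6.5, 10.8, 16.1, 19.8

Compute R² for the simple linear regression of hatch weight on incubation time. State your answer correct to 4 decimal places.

0.9610

n = 4, Σx = 90, Σy = 53.2, Σxy = 1242.5, Σx² = 2046, Σy² = 810.14
Sxx = Σx² − (Σx)²/n = 2046 − 2025 = 21
Sxy = Σxy − (Σx)(Σy)/n = 1242.5 − 1197 = 45.5
Syy = Σy² − (Σy)²/n = 810.14 − 707.56 = 102.58
R² = Sxy²/(Sxx·Syy) = (45.5)²/(21·102.58) = 0.961039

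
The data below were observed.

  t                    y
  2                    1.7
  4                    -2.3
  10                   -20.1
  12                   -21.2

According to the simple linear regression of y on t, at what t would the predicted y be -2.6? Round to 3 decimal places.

n = 4, Σx = 28, Σy = -41.9, Σxy = -461.2, Σx² = 264
Sxx = Σx² − (Σx)²/n = 264 − 196 = 68
Sxy = Σxy − (Σx)(Σy)/n = -461.2 − (-293.3) = -167.9
b = Sxy/Sxx = -167.9/68 = -2.469118
a = ȳ − b·x̄ = -10.475 − (-2.469118)·7 = 6.808824
Set a + b·x = -2.6: x = (-2.6 − 6.808824) / (-2.469118) = 3.810602

3.811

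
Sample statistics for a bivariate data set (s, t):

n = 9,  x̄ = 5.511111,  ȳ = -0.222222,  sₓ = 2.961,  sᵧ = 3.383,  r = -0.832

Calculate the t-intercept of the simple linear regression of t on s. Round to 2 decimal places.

5.02

b = r · sᵧ/sₓ = -0.832 · 3.383/2.961 = -0.950576
a = ȳ − b·x̄ = -0.222222 − (-0.950576)·5.511111 = 5.016509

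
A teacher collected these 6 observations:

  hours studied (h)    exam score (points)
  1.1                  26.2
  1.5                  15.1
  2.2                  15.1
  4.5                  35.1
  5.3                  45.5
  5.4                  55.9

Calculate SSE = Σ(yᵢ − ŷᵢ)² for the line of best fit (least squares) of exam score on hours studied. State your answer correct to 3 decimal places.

304.257

n = 6, Σx = 20, Σy = 192.9, Σxy = 785.65, Σx² = 85.8, Σy² = 7569.53
Sxx = Σx² − (Σx)²/n = 85.8 − 66.666667 = 19.133333
Sxy = Σxy − (Σx)(Σy)/n = 785.65 − 643 = 142.65
Syy = Σy² − (Σy)²/n = 7569.53 − 6201.735 = 1367.795
b = Sxy/Sxx = 142.65/19.133333 = 7.455575
SSE = Syy − b·Sxy = 1367.795 − 7.455575·142.65 = 304.257239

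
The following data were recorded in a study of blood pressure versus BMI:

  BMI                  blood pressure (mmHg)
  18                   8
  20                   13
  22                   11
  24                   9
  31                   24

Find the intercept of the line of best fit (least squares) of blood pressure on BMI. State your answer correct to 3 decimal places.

n = 5, Σx = 115, Σy = 65, Σxy = 1606, Σx² = 2745
Sxx = Σx² − (Σx)²/n = 2745 − 2645 = 100
Sxy = Σxy − (Σx)(Σy)/n = 1606 − 1495 = 111
b = Sxy/Sxx = 111/100 = 1.11
a = ȳ − b·x̄ = 13 − 1.11·23 = -12.53

-12.530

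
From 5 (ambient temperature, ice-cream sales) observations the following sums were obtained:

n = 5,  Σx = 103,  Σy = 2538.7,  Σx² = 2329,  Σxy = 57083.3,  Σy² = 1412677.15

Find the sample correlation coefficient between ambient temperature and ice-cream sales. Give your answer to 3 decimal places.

0.945

Sxx = Σx² − (Σx)²/n = 2329 − 2121.8 = 207.2
Sxy = Σxy − (Σx)(Σy)/n = 57083.3 − 52297.22 = 4786.08
Syy = Σy² − (Σy)²/n = 1412677.15 − 1288999.538 = 123677.612
r = Sxy/√(Sxx·Syy) = 4786.08/√(25626001.2064) = 4786.08/5062.213074 = 0.945452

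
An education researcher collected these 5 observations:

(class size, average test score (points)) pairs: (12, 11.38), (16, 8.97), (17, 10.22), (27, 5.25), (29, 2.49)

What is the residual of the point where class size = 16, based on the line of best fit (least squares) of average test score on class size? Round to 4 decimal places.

-0.7283

n = 5, Σx = 101, Σy = 38.31, Σxy = 667.78, Σx² = 2259
Sxx = Σx² − (Σx)²/n = 2259 − 2040.2 = 218.8
Sxy = Σxy − (Σx)(Σy)/n = 667.78 − 773.862 = -106.082
b = Sxy/Sxx = -106.082/218.8 = -0.484835
a = ȳ − b·x̄ = 7.662 − (-0.484835)·20.2 = 17.455676
ŷ(16) = 17.455676 + (-0.484835)·16 = 9.698309
residual = y − ŷ = 8.97 − 9.698309 = -0.728309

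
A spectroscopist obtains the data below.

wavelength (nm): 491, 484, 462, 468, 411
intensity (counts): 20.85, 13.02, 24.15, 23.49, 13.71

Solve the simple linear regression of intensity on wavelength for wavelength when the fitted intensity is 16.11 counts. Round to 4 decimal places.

410.1089

n = 5, Σx = 2316, Σy = 95.22, Σxy = 44324.46, Σx² = 1076726
Sxx = Σx² − (Σx)²/n = 1076726 − 1072771.2 = 3954.8
Sxy = Σxy − (Σx)(Σy)/n = 44324.46 − 44105.904 = 218.556
b = Sxy/Sxx = 218.556/3954.8 = 0.055263
a = ȳ − b·x̄ = 19.044 − 0.055263·463.2 = -6.554043
Set a + b·x = 16.11: x = (16.11 − (-6.554043)) / 0.055263 = 410.108878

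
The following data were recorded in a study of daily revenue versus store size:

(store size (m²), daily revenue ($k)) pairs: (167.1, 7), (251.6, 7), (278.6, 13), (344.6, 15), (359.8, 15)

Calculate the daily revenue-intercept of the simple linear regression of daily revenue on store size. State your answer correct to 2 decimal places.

n = 5, Σx = 1401.7, Σy = 57, Σxy = 17118.7, Σx² = 417048.13
Sxx = Σx² − (Σx)²/n = 417048.13 − 392952.578 = 24095.552
Sxy = Σxy − (Σx)(Σy)/n = 17118.7 − 15979.38 = 1139.32
b = Sxy/Sxx = 1139.32/24095.552 = 0.047283
a = ȳ − b·x̄ = 11.4 − 0.047283·280.34 = -1.855433

-1.86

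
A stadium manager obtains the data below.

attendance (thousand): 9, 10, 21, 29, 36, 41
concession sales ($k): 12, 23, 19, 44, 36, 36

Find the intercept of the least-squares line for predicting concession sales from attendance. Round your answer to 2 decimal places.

10.55

n = 6, Σx = 146, Σy = 170, Σxy = 4785, Σx² = 4440
Sxx = Σx² − (Σx)²/n = 4440 − 3552.666667 = 887.333333
Sxy = Σxy − (Σx)(Σy)/n = 4785 − 4136.666667 = 648.333333
b = Sxy/Sxx = 648.333333/887.333333 = 0.730654
a = ȳ − b·x̄ = 28.333333 − 0.730654·24.333333 = 10.554095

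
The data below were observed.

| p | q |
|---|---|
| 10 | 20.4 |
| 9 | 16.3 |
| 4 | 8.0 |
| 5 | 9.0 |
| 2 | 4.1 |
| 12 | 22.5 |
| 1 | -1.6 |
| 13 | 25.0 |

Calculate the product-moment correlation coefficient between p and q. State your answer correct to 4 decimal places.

0.9910

n = 8, Σx = 56, Σy = 103.7, Σxy = 1029.3, Σx² = 540, Σy² = 1977.47
Sxx = Σx² − (Σx)²/n = 540 − 392 = 148
Sxy = Σxy − (Σx)(Σy)/n = 1029.3 − 725.9 = 303.4
Syy = Σy² − (Σy)²/n = 1977.47 − 1344.21125 = 633.25875
r = Sxy/√(Sxx·Syy) = 303.4/√(93722.295) = 303.4/306.140972 = 0.991047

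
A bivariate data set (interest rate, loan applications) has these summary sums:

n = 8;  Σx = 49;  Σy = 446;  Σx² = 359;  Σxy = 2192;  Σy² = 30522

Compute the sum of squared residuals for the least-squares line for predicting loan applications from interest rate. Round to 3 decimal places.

Sxx = Σx² − (Σx)²/n = 359 − 300.125 = 58.875
Sxy = Σxy − (Σx)(Σy)/n = 2192 − 2731.75 = -539.75
Syy = Σy² − (Σy)²/n = 30522 − 24864.5 = 5657.5
b = Sxy/Sxx = -539.75/58.875 = -9.167728
SSE = Syy − b·Sxy = 5657.5 − (-9.167728)·(-539.75) = 709.218684

709.219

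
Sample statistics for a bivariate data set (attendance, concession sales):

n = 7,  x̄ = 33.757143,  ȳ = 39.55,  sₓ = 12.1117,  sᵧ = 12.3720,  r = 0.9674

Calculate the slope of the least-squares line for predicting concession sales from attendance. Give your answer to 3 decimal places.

b = r · sᵧ/sₓ = 0.9674 · 12.372/12.1117 = 0.988191

0.988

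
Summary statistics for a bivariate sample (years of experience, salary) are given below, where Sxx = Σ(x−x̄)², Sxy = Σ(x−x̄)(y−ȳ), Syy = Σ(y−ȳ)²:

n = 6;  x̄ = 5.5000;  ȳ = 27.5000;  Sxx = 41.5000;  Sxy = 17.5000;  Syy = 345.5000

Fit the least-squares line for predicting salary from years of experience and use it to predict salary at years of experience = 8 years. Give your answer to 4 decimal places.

28.5542

b = Sxy/Sxx = 17.5/41.5 = 0.421687
a = ȳ − b·x̄ = 27.5 − 0.421687·5.5 = 25.180723
ŷ(8) = a + b·8 = 25.180723 + 0.421687·8 = 28.554217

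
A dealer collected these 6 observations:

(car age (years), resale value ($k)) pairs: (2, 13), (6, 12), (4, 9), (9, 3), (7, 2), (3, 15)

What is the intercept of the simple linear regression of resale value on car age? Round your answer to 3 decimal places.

n = 6, Σx = 31, Σy = 54, Σxy = 220, Σx² = 195
Sxx = Σx² − (Σx)²/n = 195 − 160.166667 = 34.833333
Sxy = Σxy − (Σx)(Σy)/n = 220 − 279 = -59
b = Sxy/Sxx = -59/34.833333 = -1.693780
a = ȳ − b·x̄ = 9 − (-1.693780)·5.166667 = 17.751196

17.751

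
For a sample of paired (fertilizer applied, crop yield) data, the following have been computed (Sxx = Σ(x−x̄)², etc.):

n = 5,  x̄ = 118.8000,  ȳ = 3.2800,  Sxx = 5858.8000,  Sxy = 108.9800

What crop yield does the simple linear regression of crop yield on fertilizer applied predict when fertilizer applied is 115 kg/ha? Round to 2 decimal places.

3.21

b = Sxy/Sxx = 108.98/5858.8 = 0.018601
a = ȳ − b·x̄ = 3.28 − 0.018601·118.8 = 1.070192
ŷ(115) = a + b·115 = 1.070192 + 0.018601·115 = 3.209316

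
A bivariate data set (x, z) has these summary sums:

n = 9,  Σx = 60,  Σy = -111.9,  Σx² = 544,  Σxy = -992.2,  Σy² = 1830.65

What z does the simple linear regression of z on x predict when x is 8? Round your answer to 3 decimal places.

Sxx = Σx² − (Σx)²/n = 544 − 400 = 144
Sxy = Σxy − (Σx)(Σy)/n = -992.2 − (-746) = -246.2
b = Sxy/Sxx = -246.2/144 = -1.709722
a = ȳ − b·x̄ = -12.433333 − (-1.709722)·6.666667 = -1.035185
ŷ(8) = a + b·8 = -1.035185 + (-1.709722)·8 = -14.712963

-14.713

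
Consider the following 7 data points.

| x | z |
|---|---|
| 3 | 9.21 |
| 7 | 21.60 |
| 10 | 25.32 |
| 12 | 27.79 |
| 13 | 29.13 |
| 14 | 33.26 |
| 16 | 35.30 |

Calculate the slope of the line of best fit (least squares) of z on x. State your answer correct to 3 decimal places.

1.916

n = 7, Σx = 75, Σy = 181.61, Σxy = 2174.64, Σx² = 923
Sxx = Σx² − (Σx)²/n = 923 − 803.571429 = 119.428571
Sxy = Σxy − (Σx)(Σy)/n = 2174.64 − 1945.821429 = 228.818571
b = Sxy/Sxx = 228.818571/119.428571 = 1.915945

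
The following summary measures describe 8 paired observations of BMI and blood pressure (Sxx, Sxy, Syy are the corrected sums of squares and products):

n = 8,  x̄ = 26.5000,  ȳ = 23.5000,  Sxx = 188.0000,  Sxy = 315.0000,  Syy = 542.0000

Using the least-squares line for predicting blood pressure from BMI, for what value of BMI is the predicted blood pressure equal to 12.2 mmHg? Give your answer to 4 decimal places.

b = Sxy/Sxx = 315/188 = 1.675532
a = ȳ − b·x̄ = 23.5 − 1.675532·26.5 = -20.901596
Set a + b·x = 12.2: x = (12.2 − (-20.901596)) / 1.675532 = 19.755873

19.7559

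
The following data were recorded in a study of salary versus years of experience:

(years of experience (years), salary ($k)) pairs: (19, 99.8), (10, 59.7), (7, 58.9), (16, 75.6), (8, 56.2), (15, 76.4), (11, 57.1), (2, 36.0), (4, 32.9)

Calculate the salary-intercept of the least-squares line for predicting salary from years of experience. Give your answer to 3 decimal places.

25.656

n = 9, Σx = 92, Σy = 552.6, Σxy = 6542.4, Σx² = 1196
Sxx = Σx² − (Σx)²/n = 1196 − 940.444444 = 255.555556
Sxy = Σxy − (Σx)(Σy)/n = 6542.4 − 5648.8 = 893.6
b = Sxy/Sxx = 893.6/255.555556 = 3.496696
a = ȳ − b·x̄ = 61.4 − 3.496696·10.222222 = 25.656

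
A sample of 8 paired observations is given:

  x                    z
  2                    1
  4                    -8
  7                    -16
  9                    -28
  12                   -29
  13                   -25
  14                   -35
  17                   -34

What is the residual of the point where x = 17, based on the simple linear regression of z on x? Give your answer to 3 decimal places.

4.705

n = 8, Σx = 78, Σy = -174, Σxy = -2135, Σx² = 948
Sxx = Σx² − (Σx)²/n = 948 − 760.5 = 187.5
Sxy = Σxy − (Σx)(Σy)/n = -2135 − (-1696.5) = -438.5
b = Sxy/Sxx = -438.5/187.5 = -2.338667
a = ȳ − b·x̄ = -21.75 − (-2.338667)·9.75 = 1.052
ŷ(17) = 1.052 + (-2.338667)·17 = -38.705333
residual = y − ŷ = -34 − (-38.705333) = 4.705333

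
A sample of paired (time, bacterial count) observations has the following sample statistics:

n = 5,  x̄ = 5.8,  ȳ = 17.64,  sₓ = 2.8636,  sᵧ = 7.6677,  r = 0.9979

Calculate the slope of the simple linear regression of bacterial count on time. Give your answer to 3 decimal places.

2.672

b = r · sᵧ/sₓ = 0.9979 · 7.6677/2.8636 = 2.672020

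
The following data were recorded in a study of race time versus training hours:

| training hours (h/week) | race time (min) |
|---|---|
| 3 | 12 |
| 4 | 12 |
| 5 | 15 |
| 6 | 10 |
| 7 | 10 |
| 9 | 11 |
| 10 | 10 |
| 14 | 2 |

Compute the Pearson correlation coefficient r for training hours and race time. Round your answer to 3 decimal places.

n = 8, Σx = 58, Σy = 82, Σxy = 516, Σx² = 512, Σy² = 938
Sxx = Σx² − (Σx)²/n = 512 − 420.5 = 91.5
Sxy = Σxy − (Σx)(Σy)/n = 516 − 594.5 = -78.5
Syy = Σy² − (Σy)²/n = 938 − 840.5 = 97.5
r = Sxy/√(Sxx·Syy) = -78.5/√(8921.25) = -78.5/94.452369 = -0.831107

-0.831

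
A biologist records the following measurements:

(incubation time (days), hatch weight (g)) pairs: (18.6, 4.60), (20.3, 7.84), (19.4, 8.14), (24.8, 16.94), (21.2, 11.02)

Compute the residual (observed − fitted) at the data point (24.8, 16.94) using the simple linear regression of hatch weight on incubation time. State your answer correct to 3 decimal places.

-0.212

n = 5, Σx = 104.3, Σy = 48.54, Σxy = 1056.364, Σx² = 2198.89
Sxx = Σx² − (Σx)²/n = 2198.89 − 2175.698 = 23.192
Sxy = Σxy − (Σx)(Σy)/n = 1056.364 − 1012.5444 = 43.8196
b = Sxy/Sxx = 43.8196/23.192 = 1.889427
a = ȳ − b·x̄ = 9.708 − 1.889427·20.86 = -29.705455
ŷ(24.8) = -29.705455 + 1.889427·24.8 = 17.152344
residual = y − ŷ = 16.94 − 17.152344 = -0.212344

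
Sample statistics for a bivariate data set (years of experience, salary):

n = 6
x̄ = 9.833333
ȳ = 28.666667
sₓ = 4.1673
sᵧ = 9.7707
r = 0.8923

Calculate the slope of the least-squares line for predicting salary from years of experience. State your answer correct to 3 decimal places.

b = r · sᵧ/sₓ = 0.8923 · 9.7707/4.1673 = 2.092097

2.092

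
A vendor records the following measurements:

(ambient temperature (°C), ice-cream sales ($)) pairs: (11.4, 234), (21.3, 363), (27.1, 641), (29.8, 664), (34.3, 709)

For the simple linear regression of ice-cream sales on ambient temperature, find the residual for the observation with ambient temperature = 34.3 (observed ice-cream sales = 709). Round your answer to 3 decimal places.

-31.914

n = 5, Σx = 123.9, Σy = 2611, Σxy = 71876.5, Σx² = 3382.59
Sxx = Σx² − (Σx)²/n = 3382.59 − 3070.242 = 312.348
Sxy = Σxy − (Σx)(Σy)/n = 71876.5 − 64700.58 = 7175.92
b = Sxy/Sxx = 7175.92/312.348 = 22.974119
a = ȳ − b·x̄ = 522.2 − 22.974119·24.78 = -47.098659
ŷ(34.3) = -47.098659 + 22.974119·34.3 = 740.913609
residual = y − ŷ = 709 − 740.913609 = -31.913609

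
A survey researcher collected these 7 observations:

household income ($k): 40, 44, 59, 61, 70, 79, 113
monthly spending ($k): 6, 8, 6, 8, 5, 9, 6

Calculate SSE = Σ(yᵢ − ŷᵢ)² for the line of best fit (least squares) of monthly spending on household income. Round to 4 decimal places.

n = 7, Σx = 466, Σy = 48, Σxy = 3173, Σx² = 34648, Σy² = 342
Sxx = Σx² − (Σx)²/n = 34648 − 31022.285714 = 3625.714286
Sxy = Σxy − (Σx)(Σy)/n = 3173 − 3195.428571 = -22.428571
Syy = Σy² − (Σy)²/n = 342 − 329.142857 = 12.857143
b = Sxy/Sxx = -22.428571/3625.714286 = -0.006186
SSE = Syy − b·Sxy = 12.857143 − (-0.006186)·(-22.428571) = 12.718400

12.7184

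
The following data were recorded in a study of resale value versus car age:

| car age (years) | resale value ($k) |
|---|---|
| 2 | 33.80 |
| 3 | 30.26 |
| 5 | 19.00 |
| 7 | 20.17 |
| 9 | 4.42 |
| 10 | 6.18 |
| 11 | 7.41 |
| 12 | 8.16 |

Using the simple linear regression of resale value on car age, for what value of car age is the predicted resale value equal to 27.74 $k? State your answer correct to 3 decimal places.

3.314

n = 8, Σx = 59, Σy = 129.4, Σxy = 675.58, Σx² = 533
Sxx = Σx² − (Σx)²/n = 533 − 435.125 = 97.875
Sxy = Σxy − (Σx)(Σy)/n = 675.58 − 954.325 = -278.745
b = Sxy/Sxx = -278.745/97.875 = -2.847969
a = ȳ − b·x̄ = 16.175 − (-2.847969)·7.375 = 37.178774
Set a + b·x = 27.74: x = (27.74 − 37.178774) / (-2.847969) = 3.314212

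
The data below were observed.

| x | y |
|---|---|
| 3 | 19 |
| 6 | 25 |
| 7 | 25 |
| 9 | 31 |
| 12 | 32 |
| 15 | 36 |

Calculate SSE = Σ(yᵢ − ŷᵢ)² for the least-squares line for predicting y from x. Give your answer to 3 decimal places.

n = 6, Σx = 52, Σy = 168, Σxy = 1585, Σx² = 544, Σy² = 4892
Sxx = Σx² − (Σx)²/n = 544 − 450.666667 = 93.333333
Sxy = Σxy − (Σx)(Σy)/n = 1585 − 1456 = 129
Syy = Σy² − (Σy)²/n = 4892 − 4704 = 188
b = Sxy/Sxx = 129/93.333333 = 1.382143
SSE = Syy − b·Sxy = 188 − 1.382143·129 = 9.703571

9.704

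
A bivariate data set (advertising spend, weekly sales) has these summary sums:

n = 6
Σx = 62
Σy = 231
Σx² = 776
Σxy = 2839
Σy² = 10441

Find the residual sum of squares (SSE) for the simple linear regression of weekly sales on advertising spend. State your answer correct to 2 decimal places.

Sxx = Σx² − (Σx)²/n = 776 − 640.666667 = 135.333333
Sxy = Σxy − (Σx)(Σy)/n = 2839 − 2387 = 452
Syy = Σy² − (Σy)²/n = 10441 − 8893.5 = 1547.5
b = Sxy/Sxx = 452/135.333333 = 3.339901
SSE = Syy − b·Sxy = 1547.5 − 3.339901·452 = 37.864532

37.86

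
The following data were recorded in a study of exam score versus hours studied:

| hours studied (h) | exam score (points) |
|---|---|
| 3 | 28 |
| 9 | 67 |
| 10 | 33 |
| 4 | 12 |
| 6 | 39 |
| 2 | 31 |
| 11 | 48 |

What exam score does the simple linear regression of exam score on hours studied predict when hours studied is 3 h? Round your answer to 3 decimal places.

n = 7, Σx = 45, Σy = 258, Σxy = 1889, Σx² = 367
Sxx = Σx² − (Σx)²/n = 367 − 289.285714 = 77.714286
Sxy = Σxy − (Σx)(Σy)/n = 1889 − 1658.571429 = 230.428571
b = Sxy/Sxx = 230.428571/77.714286 = 2.965074
a = ȳ − b·x̄ = 36.857143 − 2.965074·6.428571 = 17.795956
ŷ(3) = a + b·3 = 17.795956 + 2.965074·3 = 26.691176

26.691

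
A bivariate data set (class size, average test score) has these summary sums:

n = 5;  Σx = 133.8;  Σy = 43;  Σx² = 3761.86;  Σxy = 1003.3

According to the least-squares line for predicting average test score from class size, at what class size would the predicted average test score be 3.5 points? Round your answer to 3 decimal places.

Sxx = Σx² − (Σx)²/n = 3761.86 − 3580.488 = 181.372
Sxy = Σxy − (Σx)(Σy)/n = 1003.3 − 1150.68 = -147.38
b = Sxy/Sxx = -147.38/181.372 = -0.812584
a = ȳ − b·x̄ = 8.6 − (-0.812584)·26.76 = 30.344750
Set a + b·x = 3.5: x = (3.5 − 30.344750) / (-0.812584) = 33.036274

33.036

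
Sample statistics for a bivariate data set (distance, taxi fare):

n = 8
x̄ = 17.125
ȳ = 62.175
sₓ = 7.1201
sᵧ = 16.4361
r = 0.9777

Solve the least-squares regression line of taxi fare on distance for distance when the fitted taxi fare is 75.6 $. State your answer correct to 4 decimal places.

b = r · sᵧ/sₓ = 0.9777 · 16.4361/7.1201 = 2.256931
a = ȳ − b·x̄ = 62.175 − 2.256931·17.125 = 23.525055
Set a + b·x = 75.6: x = (75.6 − 23.525055) / 2.256931 = 23.073343

23.0733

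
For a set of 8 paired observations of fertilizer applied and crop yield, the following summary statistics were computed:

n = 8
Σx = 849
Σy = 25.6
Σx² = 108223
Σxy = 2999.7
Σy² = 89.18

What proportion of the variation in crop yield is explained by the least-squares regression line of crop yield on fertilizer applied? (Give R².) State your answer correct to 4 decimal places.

Sxx = Σx² − (Σx)²/n = 108223 − 90100.125 = 18122.875
Sxy = Σxy − (Σx)(Σy)/n = 2999.7 − 2716.8 = 282.9
Syy = Σy² − (Σy)²/n = 89.18 − 81.92 = 7.26
R² = Sxy²/(Sxx·Syy) = (282.9)²/(18122.875·7.26) = 0.608278

0.6083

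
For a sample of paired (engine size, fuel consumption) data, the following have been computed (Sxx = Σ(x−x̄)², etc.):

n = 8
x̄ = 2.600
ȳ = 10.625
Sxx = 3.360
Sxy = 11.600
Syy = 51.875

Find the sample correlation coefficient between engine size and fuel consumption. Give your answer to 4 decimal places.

r = Sxy/√(Sxx·Syy) = 11.6/√(174.3) = 11.6/13.202273 = 0.878637

0.8786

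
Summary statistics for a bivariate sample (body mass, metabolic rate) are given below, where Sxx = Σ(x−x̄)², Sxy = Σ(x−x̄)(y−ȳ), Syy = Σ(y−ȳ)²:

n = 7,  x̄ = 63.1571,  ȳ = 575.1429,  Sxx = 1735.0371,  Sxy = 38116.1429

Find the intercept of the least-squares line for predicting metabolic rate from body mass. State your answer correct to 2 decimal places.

b = Sxy/Sxx = 38116.1429/1735.0371 = 21.968489
a = ȳ − b·x̄ = 575.1429 − 21.968489·63.1571 = -812.323137

-812.32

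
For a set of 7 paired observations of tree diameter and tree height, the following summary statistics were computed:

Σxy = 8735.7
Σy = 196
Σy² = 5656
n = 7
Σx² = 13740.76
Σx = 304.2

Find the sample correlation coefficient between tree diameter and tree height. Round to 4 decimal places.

0.7371

Sxx = Σx² − (Σx)²/n = 13740.76 − 13219.662857 = 521.097143
Sxy = Σxy − (Σx)(Σy)/n = 8735.7 − 8517.6 = 218.1
Syy = Σy² − (Σy)²/n = 5656 − 5488 = 168
r = Sxy/√(Sxx·Syy) = 218.1/√(87544.32) = 218.1/295.878894 = 0.737126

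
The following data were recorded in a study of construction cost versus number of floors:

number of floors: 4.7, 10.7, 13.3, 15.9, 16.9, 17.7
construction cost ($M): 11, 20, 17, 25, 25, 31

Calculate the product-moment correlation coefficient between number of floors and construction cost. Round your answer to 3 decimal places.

n = 6, Σx = 79.2, Σy = 129, Σxy = 1860.5, Σx² = 1165.18, Σy² = 3021
Sxx = Σx² − (Σx)²/n = 1165.18 − 1045.44 = 119.74
Sxy = Σxy − (Σx)(Σy)/n = 1860.5 − 1702.8 = 157.7
Syy = Σy² − (Σy)²/n = 3021 − 2773.5 = 247.5
r = Sxy/√(Sxx·Syy) = 157.7/√(29635.65) = 157.7/172.150080 = 0.916061

0.916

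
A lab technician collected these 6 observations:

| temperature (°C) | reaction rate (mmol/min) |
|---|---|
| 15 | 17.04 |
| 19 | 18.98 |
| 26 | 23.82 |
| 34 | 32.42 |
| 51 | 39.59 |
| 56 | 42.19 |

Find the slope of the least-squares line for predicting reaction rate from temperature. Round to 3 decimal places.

n = 6, Σx = 201, Σy = 174.04, Σxy = 6719.55, Σx² = 8155
Sxx = Σx² − (Σx)²/n = 8155 − 6733.5 = 1421.5
Sxy = Σxy − (Σx)(Σy)/n = 6719.55 − 5830.34 = 889.21
b = Sxy/Sxx = 889.21/1421.5 = 0.625543

0.626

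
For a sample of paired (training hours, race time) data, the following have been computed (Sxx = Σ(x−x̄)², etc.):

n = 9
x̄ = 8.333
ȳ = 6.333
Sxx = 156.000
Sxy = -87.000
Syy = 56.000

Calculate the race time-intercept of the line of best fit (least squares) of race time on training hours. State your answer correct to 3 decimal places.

10.980

b = Sxy/Sxx = -87/156 = -0.557692
a = ȳ − b·x̄ = 6.333 − (-0.557692)·8.333 = 10.98025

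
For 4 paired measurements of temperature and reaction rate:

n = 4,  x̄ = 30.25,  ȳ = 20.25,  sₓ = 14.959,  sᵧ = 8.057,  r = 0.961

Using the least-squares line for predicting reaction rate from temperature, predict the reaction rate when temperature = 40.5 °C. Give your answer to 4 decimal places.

25.5554

b = r · sᵧ/sₓ = 0.961 · 8.057/14.959 = 0.517600
a = ȳ − b·x̄ = 20.25 − 0.517600·30.25 = 4.592603
ŷ(40.5) = a + b·40.5 = 4.592603 + 0.517600·40.5 = 25.555399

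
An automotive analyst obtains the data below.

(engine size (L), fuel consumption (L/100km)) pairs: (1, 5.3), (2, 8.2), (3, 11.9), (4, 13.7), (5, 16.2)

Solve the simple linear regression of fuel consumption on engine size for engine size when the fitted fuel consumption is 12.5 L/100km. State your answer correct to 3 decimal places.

n = 5, Σx = 15, Σy = 55.3, Σxy = 193.2, Σx² = 55
Sxx = Σx² − (Σx)²/n = 55 − 45 = 10
Sxy = Σxy − (Σx)(Σy)/n = 193.2 − 165.9 = 27.3
b = Sxy/Sxx = 27.3/10 = 2.73
a = ȳ − b·x̄ = 11.06 − 2.73·3 = 2.87
Set a + b·x = 12.5: x = (12.5 − 2.87) / 2.73 = 3.527473

3.527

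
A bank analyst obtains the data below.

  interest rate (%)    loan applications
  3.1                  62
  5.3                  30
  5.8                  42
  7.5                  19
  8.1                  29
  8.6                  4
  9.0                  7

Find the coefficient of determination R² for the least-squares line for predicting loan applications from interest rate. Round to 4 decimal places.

0.8438

n = 7, Σx = 47.4, Σy = 193, Σxy = 1069.6, Σx² = 348.16, Σy² = 7775
Sxx = Σx² − (Σx)²/n = 348.16 − 320.965714 = 27.194286
Sxy = Σxy − (Σx)(Σy)/n = 1069.6 − 1306.885714 = -237.285714
Syy = Σy² − (Σy)²/n = 7775 − 5321.285714 = 2453.714286
R² = Sxy²/(Sxx·Syy) = (-237.285714)²/(27.194286·2453.714286) = 0.843804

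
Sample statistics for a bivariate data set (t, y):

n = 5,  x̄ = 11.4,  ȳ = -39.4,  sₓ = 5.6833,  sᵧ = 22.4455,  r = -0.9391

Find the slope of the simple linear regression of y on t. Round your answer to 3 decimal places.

b = r · sᵧ/sₓ = -0.9391 · 22.4455/5.6833 = -3.708861

-3.709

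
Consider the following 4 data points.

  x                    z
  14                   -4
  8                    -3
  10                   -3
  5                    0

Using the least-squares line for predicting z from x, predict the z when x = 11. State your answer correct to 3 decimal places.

-3.216

n = 4, Σx = 37, Σy = -10, Σxy = -110, Σx² = 385
Sxx = Σx² − (Σx)²/n = 385 − 342.25 = 42.75
Sxy = Σxy − (Σx)(Σy)/n = -110 − (-92.5) = -17.5
b = Sxy/Sxx = -17.5/42.75 = -0.409357
a = ȳ − b·x̄ = -2.5 − (-0.409357)·9.25 = 1.286550
ŷ(11) = a + b·11 = 1.286550 + (-0.409357)·11 = -3.216374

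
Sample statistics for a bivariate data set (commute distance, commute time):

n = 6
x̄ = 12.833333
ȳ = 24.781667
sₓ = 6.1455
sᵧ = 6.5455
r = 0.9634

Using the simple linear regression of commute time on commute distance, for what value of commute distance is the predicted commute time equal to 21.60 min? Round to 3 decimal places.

9.733

b = r · sᵧ/sₓ = 0.9634 · 6.5455/6.1455 = 1.026106
a = ȳ − b·x̄ = 24.781667 − 1.026106·12.833333 = 11.613306
Set a + b·x = 21.60: x = (21.60 − 11.613306) / 1.026106 = 9.732614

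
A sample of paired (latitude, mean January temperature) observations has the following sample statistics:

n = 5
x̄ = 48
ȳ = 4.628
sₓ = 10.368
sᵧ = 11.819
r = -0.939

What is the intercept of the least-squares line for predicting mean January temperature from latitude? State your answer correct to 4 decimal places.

56.0078

b = r · sᵧ/sₓ = -0.939 · 11.819/10.368 = -1.070413
a = ȳ − b·x̄ = 4.628 − (-1.070413)·48 = 56.007819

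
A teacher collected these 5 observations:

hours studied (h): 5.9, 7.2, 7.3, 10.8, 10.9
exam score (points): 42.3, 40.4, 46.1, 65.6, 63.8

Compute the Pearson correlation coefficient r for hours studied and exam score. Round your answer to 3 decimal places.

n = 5, Σx = 42.1, Σy = 258.2, Σxy = 2280.88, Σx² = 375.39, Σy² = 13920.46
Sxx = Σx² − (Σx)²/n = 375.39 − 354.482 = 20.908
Sxy = Σxy − (Σx)(Σy)/n = 2280.88 − 2174.044 = 106.836
Syy = Σy² − (Σy)²/n = 13920.46 − 13333.448 = 587.012
r = Sxy/√(Sxx·Syy) = 106.836/√(12273.246896) = 106.836/110.784687 = 0.964357

0.964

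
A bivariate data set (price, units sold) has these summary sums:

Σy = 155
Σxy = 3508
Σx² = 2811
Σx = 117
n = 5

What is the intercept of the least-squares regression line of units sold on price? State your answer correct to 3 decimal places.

Sxx = Σx² − (Σx)²/n = 2811 − 2737.8 = 73.2
Sxy = Σxy − (Σx)(Σy)/n = 3508 − 3627 = -119
b = Sxy/Sxx = -119/73.2 = -1.625683
a = ȳ − b·x̄ = 31 − (-1.625683)·23.4 = 69.040984

69.041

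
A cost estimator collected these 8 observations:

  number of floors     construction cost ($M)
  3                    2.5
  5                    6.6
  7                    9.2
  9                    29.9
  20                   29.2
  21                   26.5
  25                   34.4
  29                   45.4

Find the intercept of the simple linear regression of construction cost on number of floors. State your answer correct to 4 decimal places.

2.6185

n = 8, Σx = 119, Σy = 183.7, Σxy = 3691.1, Σx² = 2471
Sxx = Σx² − (Σx)²/n = 2471 − 1770.125 = 700.875
Sxy = Σxy − (Σx)(Σy)/n = 3691.1 − 2732.5375 = 958.5625
b = Sxy/Sxx = 958.5625/700.875 = 1.367665
a = ȳ − b·x̄ = 22.9625 − 1.367665·14.875 = 2.618477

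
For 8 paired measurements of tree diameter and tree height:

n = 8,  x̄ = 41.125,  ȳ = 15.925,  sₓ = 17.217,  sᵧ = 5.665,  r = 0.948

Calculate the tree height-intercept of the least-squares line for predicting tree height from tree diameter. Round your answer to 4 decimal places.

3.0971

b = r · sᵧ/sₓ = 0.948 · 5.665/17.217 = 0.311925
a = ȳ − b·x̄ = 15.925 − 0.311925·41.125 = 3.097067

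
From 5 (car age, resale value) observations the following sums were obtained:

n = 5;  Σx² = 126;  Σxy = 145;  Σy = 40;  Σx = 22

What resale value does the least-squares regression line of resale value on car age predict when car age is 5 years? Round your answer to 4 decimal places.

Sxx = Σx² − (Σx)²/n = 126 − 96.8 = 29.2
Sxy = Σxy − (Σx)(Σy)/n = 145 − 176 = -31
b = Sxy/Sxx = -31/29.2 = -1.061644
a = ȳ − b·x̄ = 8 − (-1.061644)·4.4 = 12.671233
ŷ(5) = a + b·5 = 12.671233 + (-1.061644)·5 = 7.363014

7.3630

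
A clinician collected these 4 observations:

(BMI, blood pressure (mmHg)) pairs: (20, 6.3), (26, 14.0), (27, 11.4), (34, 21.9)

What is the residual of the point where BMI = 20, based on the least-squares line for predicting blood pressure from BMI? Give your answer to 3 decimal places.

0.323

n = 4, Σx = 107, Σy = 53.6, Σxy = 1542.4, Σx² = 2961
Sxx = Σx² − (Σx)²/n = 2961 − 2862.25 = 98.75
Sxy = Σxy − (Σx)(Σy)/n = 1542.4 − 1433.8 = 108.6
b = Sxy/Sxx = 108.6/98.75 = 1.099747
a = ȳ − b·x̄ = 13.4 − 1.099747·26.75 = -16.018228
ŷ(20) = -16.018228 + 1.099747·20 = 5.976709
residual = y − ŷ = 6.3 − 5.976709 = 0.323291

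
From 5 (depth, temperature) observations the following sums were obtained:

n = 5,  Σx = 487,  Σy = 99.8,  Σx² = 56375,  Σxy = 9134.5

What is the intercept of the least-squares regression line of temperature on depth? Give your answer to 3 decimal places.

Sxx = Σx² − (Σx)²/n = 56375 − 47433.8 = 8941.2
Sxy = Σxy − (Σx)(Σy)/n = 9134.5 − 9720.52 = -586.02
b = Sxy/Sxx = -586.02/8941.2 = -0.065542
a = ȳ − b·x̄ = 19.96 − (-0.065542)·97.4 = 26.343746

26.344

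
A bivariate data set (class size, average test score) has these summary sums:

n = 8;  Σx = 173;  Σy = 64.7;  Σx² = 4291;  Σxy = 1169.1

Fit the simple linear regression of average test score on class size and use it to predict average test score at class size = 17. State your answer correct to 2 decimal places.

10.02

Sxx = Σx² − (Σx)²/n = 4291 − 3741.125 = 549.875
Sxy = Σxy − (Σx)(Σy)/n = 1169.1 − 1399.1375 = -230.0375
b = Sxy/Sxx = -230.0375/549.875 = -0.418345
a = ȳ − b·x̄ = 8.0875 − (-0.418345)·21.625 = 17.134212
ŷ(17) = a + b·17 = 17.134212 + (-0.418345)·17 = 10.022346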